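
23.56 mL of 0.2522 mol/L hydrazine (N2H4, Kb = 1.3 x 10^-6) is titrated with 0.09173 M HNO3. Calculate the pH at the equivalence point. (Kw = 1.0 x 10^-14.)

4.64

n(N2H4) = 0.2522 x 0.02356 = 0.005942 mol; V(HNO3) at equivalence = 0.005942/0.09173 = 0.06478 L.
At equivalence the base is fully converted to N2H5+; total volume = 0.08834 L, so [N2H5+] = 0.005942/0.08834 = 0.06726 M.
Ka(N2H5+) = Kw/Kb = 1.0e-14 / 1.3 x 10^-6 = 7.69e-9.
[H^+] = sqrt(Ka x [N2H5+]) = sqrt(7.69e-9 x 0.06726) = 2.27e-5 M.
pH = -log(2.27e-5) = 4.64.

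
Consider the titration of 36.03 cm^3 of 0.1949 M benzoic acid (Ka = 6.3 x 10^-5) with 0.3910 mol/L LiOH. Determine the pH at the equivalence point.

8.66

n(C6H5COOH) = 0.1949 x 0.03603 = 0.007022 mol; V(LiOH) at equivalence = 0.007022/0.3910 = 0.01796 L.
At equivalence all the acid is converted to C6H5COO-; total volume = 0.03603 + 0.01796 = 0.05399 L, so [C6H5COO-] = 0.007022/0.05399 = 0.1301 M.
Kb = Kw/Ka = 1.0e-14 / 6.3 x 10^-5 = 1.59e-10.
[OH^-] = sqrt(Kb x [C6H5COO-]) = sqrt(1.59e-10 x 0.1301) = 4.54e-6 M.
pOH = 5.34, so pH = 14.00 - 5.34 = 8.66.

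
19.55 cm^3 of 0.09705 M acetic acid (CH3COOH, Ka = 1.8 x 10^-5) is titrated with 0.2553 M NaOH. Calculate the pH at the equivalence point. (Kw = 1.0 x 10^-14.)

n(CH3COOH) = 0.09705 x 0.01955 = 0.001897 mol; V(NaOH) at equivalence = 0.001897/0.2553 = 0.007432 L.
At equivalence all the acid is converted to CH3COO-; total volume = 0.01955 + 0.007432 = 0.02698 L, so [CH3COO-] = 0.001897/0.02698 = 0.07032 M.
Kb = Kw/Ka = 1.0e-14 / 1.8 x 10^-5 = 5.56e-10.
[OH^-] = sqrt(Kb x [CH3COO-]) = sqrt(5.56e-10 x 0.07032) = 6.25e-6 M.
pOH = 5.20, so pH = 14.00 - 5.20 = 8.80.

8.80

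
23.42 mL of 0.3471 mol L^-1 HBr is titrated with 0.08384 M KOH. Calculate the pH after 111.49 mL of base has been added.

11.96

n(acid) = 0.3471 x 0.02342 = 0.008129 mol; n(KOH) added = 0.08384 x 0.1115 = 0.009347 mol.
Base is in excess by 0.009347 - 0.008129 = 0.001218 mol in a total volume of 0.1349 L.
[OH^-] = 0.001218/0.1349 = 0.009030 M, so pOH = 2.04 and pH = 14.00 - 2.04 = 11.96.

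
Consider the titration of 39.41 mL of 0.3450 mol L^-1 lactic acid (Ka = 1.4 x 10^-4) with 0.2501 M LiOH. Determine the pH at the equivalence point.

8.51

n(HC3H5O3) = 0.3450 x 0.03941 = 0.01360 mol; V(LiOH) at equivalence = 0.01360/0.2501 = 0.05436 L.
At equivalence all the acid is converted to C3H5O3-; total volume = 0.03941 + 0.05436 = 0.09377 L, so [C3H5O3-] = 0.01360/0.09377 = 0.1450 M.
Kb = Kw/Ka = 1.0e-14 / 1.4 x 10^-4 = 7.14e-11.
[OH^-] = sqrt(Kb x [C3H5O3-]) = sqrt(7.14e-11 x 0.1450) = 3.22e-6 M.
pOH = 5.49, so pH = 14.00 - 5.49 = 8.51.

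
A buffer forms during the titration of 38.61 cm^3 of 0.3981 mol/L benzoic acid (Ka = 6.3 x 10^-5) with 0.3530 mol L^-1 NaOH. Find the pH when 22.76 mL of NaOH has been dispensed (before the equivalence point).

Initial n(C6H5COOH) = 0.3981 x 0.03861 = 0.01537 mol.
n(NaOH) added = 0.3530 x 0.02276 = 0.008034 mol, converting that many moles of C6H5COOH to C6H5COO-.
Remaining n(C6H5COOH) = 0.007336 mol; n(C6H5COO-) = 0.008034 mol.
By Henderson-Hasselbalch, pH = pKa + log([A^-]/[HA]) = 4.20 + log(0.008034/0.007336) = 4.20 + (+0.04) = 4.24.

4.24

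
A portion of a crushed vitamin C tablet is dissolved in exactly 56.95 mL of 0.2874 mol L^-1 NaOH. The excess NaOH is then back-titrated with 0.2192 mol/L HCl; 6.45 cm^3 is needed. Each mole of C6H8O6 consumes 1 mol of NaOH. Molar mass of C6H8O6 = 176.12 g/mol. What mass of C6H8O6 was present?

Total n(NaOH) added = 0.2874 x 0.05695 = 0.01637 mol.
n(HCl) used = 0.2192 x 0.006450 = 0.001414 mol, which equals the excess n(NaOH).
So n(NaOH) consumed by the sample = 0.01637 - 0.001414 = 0.01495 mol.
n(C6H8O6) = 0.01495 / 1 = 0.01495 mol.
mass = 0.01495 mol x 176.12 g/mol = 2.63 g.

2.63 g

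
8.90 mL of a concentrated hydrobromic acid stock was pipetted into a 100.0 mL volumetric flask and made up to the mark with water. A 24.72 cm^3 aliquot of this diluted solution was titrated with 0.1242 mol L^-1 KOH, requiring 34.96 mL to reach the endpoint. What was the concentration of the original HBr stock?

1.97 M

n(KOH) = 0.1242 x 0.03496 = 0.004342 mol.
n(HBr) in the aliquot = 0.004342 mol.
[diluted HBr] = 0.004342 / 0.02472 = 0.1756 M.
Dilution factor = 100.0/8.900 = 11.24, so [stock] = 0.1756 x 11.24 = 1.97 M.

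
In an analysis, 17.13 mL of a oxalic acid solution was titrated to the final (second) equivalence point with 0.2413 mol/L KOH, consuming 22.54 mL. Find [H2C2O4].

n(KOH) = 0.2413 x 0.02254 = 0.005439 mol.
At the final (second) equivalence point, 2 mol OH^- react per mol H2C2O4, so n(H2C2O4) = 0.005439 / 2 = 0.002719 mol.
[H2C2O4] = 0.002719 / 0.01713 L = 0.159 M.

0.159 M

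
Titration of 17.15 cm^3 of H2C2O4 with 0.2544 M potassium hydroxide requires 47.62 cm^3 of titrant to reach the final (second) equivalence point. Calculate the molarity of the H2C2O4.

n(KOH) = 0.2544 x 0.04762 = 0.01211 mol.
At the final (second) equivalence point, 2 mol OH^- react per mol H2C2O4, so n(H2C2O4) = 0.01211 / 2 = 0.006057 mol.
[H2C2O4] = 0.006057 / 0.01715 L = 0.353 M.

0.353 M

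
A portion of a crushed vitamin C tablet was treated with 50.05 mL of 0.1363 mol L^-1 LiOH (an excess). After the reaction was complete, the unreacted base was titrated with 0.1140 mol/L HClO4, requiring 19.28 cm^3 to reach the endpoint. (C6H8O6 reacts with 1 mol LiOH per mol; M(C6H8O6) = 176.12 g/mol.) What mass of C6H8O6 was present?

0.814 g

Total n(LiOH) added = 0.1363 x 0.05005 = 0.006822 mol.
n(HClO4) used = 0.1140 x 0.01928 = 0.002198 mol, which equals the excess n(LiOH).
So n(LiOH) consumed by the sample = 0.006822 - 0.002198 = 0.004624 mol.
n(C6H8O6) = 0.004624 / 1 = 0.004624 mol.
mass = 0.004624 mol x 176.12 g/mol = 0.814 g.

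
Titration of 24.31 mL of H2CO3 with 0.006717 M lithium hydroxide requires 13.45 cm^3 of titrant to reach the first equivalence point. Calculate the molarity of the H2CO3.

n(LiOH) = 0.006717 x 0.01345 = 9.034e-5 mol.
At the first equivalence point, 1 mol OH^- react per mol H2CO3, so n(H2CO3) = 9.034e-5 / 1 = 9.034e-5 mol.
[H2CO3] = 9.034e-5 / 0.02431 L = 0.00372 M.

0.00372 M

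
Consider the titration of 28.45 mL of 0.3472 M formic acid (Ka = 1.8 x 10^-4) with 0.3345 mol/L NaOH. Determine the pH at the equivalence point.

n(HCOOH) = 0.3472 x 0.02845 = 0.009878 mol; V(NaOH) at equivalence = 0.009878/0.3345 = 0.02953 L.
At equivalence all the acid is converted to HCOO-; total volume = 0.02845 + 0.02953 = 0.05798 L, so [HCOO-] = 0.009878/0.05798 = 0.1704 M.
Kb = Kw/Ka = 1.0e-14 / 1.8 x 10^-4 = 5.56e-11.
[OH^-] = sqrt(Kb x [HCOO-]) = sqrt(5.56e-11 x 0.1704) = 3.08e-6 M.
pOH = 5.51, so pH = 14.00 - 5.51 = 8.49.

8.49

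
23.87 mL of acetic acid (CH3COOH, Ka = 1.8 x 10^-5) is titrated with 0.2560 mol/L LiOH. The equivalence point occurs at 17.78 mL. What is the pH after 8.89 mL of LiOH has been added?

8.89 mL is exactly half the equivalence volume (17.78/2), i.e. the half-equivalence point.
There, n(HA) = n(A^-), so pH = pKa = -log(1.8 x 10^-5) = 4.74.

4.74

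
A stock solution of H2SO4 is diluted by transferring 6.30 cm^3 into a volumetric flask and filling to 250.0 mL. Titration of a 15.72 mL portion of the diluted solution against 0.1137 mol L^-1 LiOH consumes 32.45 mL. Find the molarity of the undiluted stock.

4.66 M

n(LiOH) = 0.1137 x 0.03245 = 0.003690 mol.
n(H2SO4) in the aliquot = 0.003690 x 1/2 = 0.001845 mol.
[diluted H2SO4] = 0.001845 / 0.01572 = 0.1174 M.
Dilution factor = 250.0/6.300 = 39.68, so [stock] = 0.1174 x 39.68 = 4.66 M.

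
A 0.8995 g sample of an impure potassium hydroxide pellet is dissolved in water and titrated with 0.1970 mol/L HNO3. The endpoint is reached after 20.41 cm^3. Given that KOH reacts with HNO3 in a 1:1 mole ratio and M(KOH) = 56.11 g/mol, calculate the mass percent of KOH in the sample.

n(HNO3) = 0.1970 x 0.02041 = 0.004021 mol.
n(KOH) = 0.004021 / 1 = 0.004021 mol.
mass of KOH = 0.004021 x 56.11 = 0.2256 g.
% purity = 0.2256 / 0.8995 x 100 = 25.1%.

25.1%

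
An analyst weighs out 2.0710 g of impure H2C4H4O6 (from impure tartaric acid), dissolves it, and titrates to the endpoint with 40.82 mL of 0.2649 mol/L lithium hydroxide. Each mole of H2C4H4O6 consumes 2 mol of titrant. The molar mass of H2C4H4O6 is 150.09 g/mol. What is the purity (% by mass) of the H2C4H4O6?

39.2%

n(LiOH) = 0.2649 x 0.04082 = 0.01081 mol.
n(H2C4H4O6) = 0.01081 / 2 = 0.005407 mol.
mass of H2C4H4O6 = 0.005407 x 150.09 = 0.8115 g.
% purity = 0.8115 / 2.0710 x 100 = 39.2%.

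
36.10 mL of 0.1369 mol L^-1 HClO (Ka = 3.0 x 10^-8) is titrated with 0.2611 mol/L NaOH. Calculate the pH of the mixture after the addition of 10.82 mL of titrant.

7.65

Initial n(HClO) = 0.1369 x 0.03610 = 0.004942 mol.
n(NaOH) added = 0.2611 x 0.01082 = 0.002825 mol, converting that many moles of HClO to ClO-.
Remaining n(HClO) = 0.002117 mol; n(ClO-) = 0.002825 mol.
By Henderson-Hasselbalch, pH = pKa + log([A^-]/[HA]) = 7.52 + log(0.002825/0.002117) = 7.52 + (+0.13) = 7.65.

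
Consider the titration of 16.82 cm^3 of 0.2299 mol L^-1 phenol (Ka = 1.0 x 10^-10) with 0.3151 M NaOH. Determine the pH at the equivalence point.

n(C6H5OH) = 0.2299 x 0.01682 = 0.003867 mol; V(NaOH) at equivalence = 0.003867/0.3151 = 0.01227 L.
At equivalence all the acid is converted to C6H5O-; total volume = 0.01682 + 0.01227 = 0.02909 L, so [C6H5O-] = 0.003867/0.02909 = 0.1329 M.
Kb = Kw/Ka = 1.0e-14 / 1.0 x 10^-10 = 0.000100.
[OH^-] = sqrt(Kb x [C6H5O-]) = sqrt(0.000100 x 0.1329) = 0.00365 M.
pOH = 2.44, so pH = 14.00 - 2.44 = 11.56.

11.56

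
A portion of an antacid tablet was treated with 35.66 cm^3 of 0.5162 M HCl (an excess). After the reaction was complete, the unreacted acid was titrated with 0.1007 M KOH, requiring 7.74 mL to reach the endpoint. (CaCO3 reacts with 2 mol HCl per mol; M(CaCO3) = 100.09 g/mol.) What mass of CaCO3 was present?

Total n(HCl) added = 0.5162 x 0.03566 = 0.01841 mol.
n(KOH) used = 0.1007 x 0.007740 = 0.0007794 mol, which equals the excess n(HCl).
So n(HCl) consumed by the sample = 0.01841 - 0.0007794 = 0.01763 mol.
n(CaCO3) = 0.01763 / 2 = 0.008814 mol.
mass = 0.008814 mol x 100.09 g/mol = 0.882 g.

0.882 g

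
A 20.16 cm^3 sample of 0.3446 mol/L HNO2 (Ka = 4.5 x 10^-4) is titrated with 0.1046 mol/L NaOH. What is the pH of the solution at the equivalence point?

n(HNO2) = 0.3446 x 0.02016 = 0.006947 mol; V(NaOH) at equivalence = 0.006947/0.1046 = 0.06642 L.
At equivalence all the acid is converted to NO2-; total volume = 0.02016 + 0.06642 = 0.08658 L, so [NO2-] = 0.006947/0.08658 = 0.08024 M.
Kb = Kw/Ka = 1.0e-14 / 4.5 x 10^-4 = 2.22e-11.
[OH^-] = sqrt(Kb x [NO2-]) = sqrt(2.22e-11 x 0.08024) = 1.34e-6 M.
pOH = 5.87, so pH = 14.00 - 5.87 = 8.13.

8.13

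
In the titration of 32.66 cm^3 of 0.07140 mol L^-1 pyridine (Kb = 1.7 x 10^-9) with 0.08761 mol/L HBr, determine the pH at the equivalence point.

3.32

n(C5H5N) = 0.07140 x 0.03266 = 0.002332 mol; V(HBr) at equivalence = 0.002332/0.08761 = 0.02662 L.
At equivalence the base is fully converted to C5H5NH+; total volume = 0.05928 L, so [C5H5NH+] = 0.002332/0.05928 = 0.03934 M.
Ka(C5H5NH+) = Kw/Kb = 1.0e-14 / 1.7 x 10^-9 = 5.88e-6.
[H^+] = sqrt(Ka x [C5H5NH+]) = sqrt(5.88e-6 x 0.03934) = 0.000481 M.
pH = -log(0.000481) = 3.32.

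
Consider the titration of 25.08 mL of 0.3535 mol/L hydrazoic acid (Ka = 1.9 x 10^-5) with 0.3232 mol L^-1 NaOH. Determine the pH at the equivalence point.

n(HN3) = 0.3535 x 0.02508 = 0.008866 mol; V(NaOH) at equivalence = 0.008866/0.3232 = 0.02743 L.
At equivalence all the acid is converted to N3-; total volume = 0.02508 + 0.02743 = 0.05251 L, so [N3-] = 0.008866/0.05251 = 0.1688 M.
Kb = Kw/Ka = 1.0e-14 / 1.9 x 10^-5 = 5.26e-10.
[OH^-] = sqrt(Kb x [N3-]) = sqrt(5.26e-10 x 0.1688) = 9.43e-6 M.
pOH = 5.03, so pH = 14.00 - 5.03 = 8.97.

8.97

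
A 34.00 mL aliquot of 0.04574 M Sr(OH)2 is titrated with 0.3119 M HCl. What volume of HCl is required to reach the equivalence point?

n(Sr(OH)2) = 0.04574 mol/L x 0.03400 L = 0.001555 mol.
The neutralisation is 1 Sr(OH)2 : 2 HCl, so n(HCl) = 0.001555 x 2/1 = 0.003110 mol.
V(HCl) = 0.003110 / 0.3119 = 0.009972 L = 9.97 mL.

9.97 mL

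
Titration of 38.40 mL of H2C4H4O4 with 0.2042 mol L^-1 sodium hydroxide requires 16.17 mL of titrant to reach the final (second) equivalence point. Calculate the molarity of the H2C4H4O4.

0.0430 M

n(NaOH) = 0.2042 x 0.01617 = 0.003302 mol.
At the final (second) equivalence point, 2 mol OH^- react per mol H2C4H4O4, so n(H2C4H4O4) = 0.003302 / 2 = 0.001651 mol.
[H2C4H4O4] = 0.001651 / 0.03840 L = 0.0430 M.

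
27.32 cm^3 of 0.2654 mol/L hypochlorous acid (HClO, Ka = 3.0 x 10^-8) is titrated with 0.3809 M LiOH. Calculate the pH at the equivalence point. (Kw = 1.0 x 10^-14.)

10.36

n(HClO) = 0.2654 x 0.02732 = 0.007251 mol; V(LiOH) at equivalence = 0.007251/0.3809 = 0.01904 L.
At equivalence all the acid is converted to ClO-; total volume = 0.02732 + 0.01904 = 0.04636 L, so [ClO-] = 0.007251/0.04636 = 0.1564 M.
Kb = Kw/Ka = 1.0e-14 / 3.0 x 10^-8 = 3.33e-7.
[OH^-] = sqrt(Kb x [ClO-]) = sqrt(3.33e-7 x 0.1564) = 0.000228 M.
pOH = 3.64, so pH = 14.00 - 3.64 = 10.36.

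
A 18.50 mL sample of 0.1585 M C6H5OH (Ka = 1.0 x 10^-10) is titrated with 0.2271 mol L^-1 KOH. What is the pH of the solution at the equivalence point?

11.49

n(C6H5OH) = 0.1585 x 0.01850 = 0.002932 mol; V(KOH) at equivalence = 0.002932/0.2271 = 0.01291 L.
At equivalence all the acid is converted to C6H5O-; total volume = 0.01850 + 0.01291 = 0.03141 L, so [C6H5O-] = 0.002932/0.03141 = 0.09335 M.
Kb = Kw/Ka = 1.0e-14 / 1.0 x 10^-10 = 0.000100.
[OH^-] = sqrt(Kb x [C6H5O-]) = sqrt(0.000100 x 0.09335) = 0.00306 M.
pOH = 2.51, so pH = 14.00 - 2.51 = 11.49.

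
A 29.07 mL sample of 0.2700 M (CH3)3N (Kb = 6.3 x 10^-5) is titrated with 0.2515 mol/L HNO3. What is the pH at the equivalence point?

n((CH3)3N) = 0.2700 x 0.02907 = 0.007849 mol; V(HNO3) at equivalence = 0.007849/0.2515 = 0.03121 L.
At equivalence the base is fully converted to (CH3)3NH+; total volume = 0.06028 L, so [(CH3)3NH+] = 0.007849/0.06028 = 0.1302 M.
Ka((CH3)3NH+) = Kw/Kb = 1.0e-14 / 6.3 x 10^-5 = 1.59e-10.
[H^+] = sqrt(Ka x [(CH3)3NH+]) = sqrt(1.59e-10 x 0.1302) = 4.55e-6 M.
pH = -log(4.55e-6) = 5.34.

5.34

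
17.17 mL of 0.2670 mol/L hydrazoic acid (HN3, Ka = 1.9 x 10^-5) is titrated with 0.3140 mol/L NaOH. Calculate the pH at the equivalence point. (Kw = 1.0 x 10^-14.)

8.94

n(HN3) = 0.2670 x 0.01717 = 0.004584 mol; V(NaOH) at equivalence = 0.004584/0.3140 = 0.01460 L.
At equivalence all the acid is converted to N3-; total volume = 0.01717 + 0.01460 = 0.03177 L, so [N3-] = 0.004584/0.03177 = 0.1443 M.
Kb = Kw/Ka = 1.0e-14 / 1.9 x 10^-5 = 5.26e-10.
[OH^-] = sqrt(Kb x [N3-]) = sqrt(5.26e-10 x 0.1443) = 8.71e-6 M.
pOH = 5.06, so pH = 14.00 - 5.06 = 8.94.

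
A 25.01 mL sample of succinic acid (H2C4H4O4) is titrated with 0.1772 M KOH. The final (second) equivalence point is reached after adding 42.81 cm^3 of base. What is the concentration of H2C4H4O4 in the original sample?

n(KOH) = 0.1772 x 0.04281 = 0.007586 mol.
At the final (second) equivalence point, 2 mol OH^- react per mol H2C4H4O4, so n(H2C4H4O4) = 0.007586 / 2 = 0.003793 mol.
[H2C4H4O4] = 0.003793 / 0.02501 L = 0.152 M.

0.152 M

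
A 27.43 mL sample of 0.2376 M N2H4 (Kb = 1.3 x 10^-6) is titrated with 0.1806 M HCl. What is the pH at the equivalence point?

n(N2H4) = 0.2376 x 0.02743 = 0.006517 mol; V(HCl) at equivalence = 0.006517/0.1806 = 0.03609 L.
At equivalence the base is fully converted to N2H5+; total volume = 0.06352 L, so [N2H5+] = 0.006517/0.06352 = 0.1026 M.
Ka(N2H5+) = Kw/Kb = 1.0e-14 / 1.3 x 10^-6 = 7.69e-9.
[H^+] = sqrt(Ka x [N2H5+]) = sqrt(7.69e-9 x 0.1026) = 2.81e-5 M.
pH = -log(2.81e-5) = 4.55.

4.55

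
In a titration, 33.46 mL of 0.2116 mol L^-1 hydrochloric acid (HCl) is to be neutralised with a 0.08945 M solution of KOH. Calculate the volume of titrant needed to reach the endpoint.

n(HCl) = 0.2116 mol/L x 0.03346 L = 0.007080 mol.
At equivalence n(KOH) = n(HCl) = 0.007080 mol.
V(KOH) = 0.007080 / 0.08945 = 0.07915 L = 79.2 mL.

79.2 mL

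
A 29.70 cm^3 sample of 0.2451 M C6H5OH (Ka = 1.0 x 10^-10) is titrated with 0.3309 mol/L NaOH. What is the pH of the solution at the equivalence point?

n(C6H5OH) = 0.2451 x 0.02970 = 0.007279 mol; V(NaOH) at equivalence = 0.007279/0.3309 = 0.02200 L.
At equivalence all the acid is converted to C6H5O-; total volume = 0.02970 + 0.02200 = 0.05170 L, so [C6H5O-] = 0.007279/0.05170 = 0.1408 M.
Kb = Kw/Ka = 1.0e-14 / 1.0 x 10^-10 = 0.000100.
[OH^-] = sqrt(Kb x [C6H5O-]) = sqrt(0.000100 x 0.1408) = 0.00375 M.
pOH = 2.43, so pH = 14.00 - 2.43 = 11.57.

11.57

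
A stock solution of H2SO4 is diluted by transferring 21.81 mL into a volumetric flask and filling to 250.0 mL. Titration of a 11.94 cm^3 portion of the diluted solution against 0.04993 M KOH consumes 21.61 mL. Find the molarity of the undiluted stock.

0.518 M

n(KOH) = 0.04993 x 0.02161 = 0.001079 mol.
n(H2SO4) in the aliquot = 0.001079 x 1/2 = 0.0005395 mol.
[diluted H2SO4] = 0.0005395 / 0.01194 = 0.04518 M.
Dilution factor = 250.0/21.81 = 11.46, so [stock] = 0.04518 x 11.46 = 0.518 M.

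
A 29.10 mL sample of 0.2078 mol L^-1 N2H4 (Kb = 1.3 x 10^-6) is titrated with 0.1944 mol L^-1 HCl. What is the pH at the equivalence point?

4.56

n(N2H4) = 0.2078 x 0.02910 = 0.006047 mol; V(HCl) at equivalence = 0.006047/0.1944 = 0.03111 L.
At equivalence the base is fully converted to N2H5+; total volume = 0.06021 L, so [N2H5+] = 0.006047/0.06021 = 0.1004 M.
Ka(N2H5+) = Kw/Kb = 1.0e-14 / 1.3 x 10^-6 = 7.69e-9.
[H^+] = sqrt(Ka x [N2H5+]) = sqrt(7.69e-9 x 0.1004) = 2.78e-5 M.
pH = -log(2.78e-5) = 4.56.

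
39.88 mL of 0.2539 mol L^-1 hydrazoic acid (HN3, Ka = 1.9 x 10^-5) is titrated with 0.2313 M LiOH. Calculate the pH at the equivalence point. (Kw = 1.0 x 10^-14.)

8.90

n(HN3) = 0.2539 x 0.03988 = 0.01013 mol; V(LiOH) at equivalence = 0.01013/0.2313 = 0.04378 L.
At equivalence all the acid is converted to N3-; total volume = 0.03988 + 0.04378 = 0.08366 L, so [N3-] = 0.01013/0.08366 = 0.1210 M.
Kb = Kw/Ka = 1.0e-14 / 1.9 x 10^-5 = 5.26e-10.
[OH^-] = sqrt(Kb x [N3-]) = sqrt(5.26e-10 x 0.1210) = 7.98e-6 M.
pOH = 5.10, so pH = 14.00 - 5.10 = 8.90.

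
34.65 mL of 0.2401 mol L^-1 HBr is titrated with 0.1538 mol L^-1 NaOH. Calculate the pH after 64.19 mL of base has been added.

n(acid) = 0.2401 x 0.03465 = 0.008319 mol; n(NaOH) added = 0.1538 x 0.06419 = 0.009872 mol.
Base is in excess by 0.009872 - 0.008319 = 0.001553 mol in a total volume of 0.09884 L.
[OH^-] = 0.001553/0.09884 = 0.01571 M, so pOH = 1.80 and pH = 14.00 - 1.80 = 12.20.

12.20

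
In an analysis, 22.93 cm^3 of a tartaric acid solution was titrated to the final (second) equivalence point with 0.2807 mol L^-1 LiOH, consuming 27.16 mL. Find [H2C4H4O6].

n(LiOH) = 0.2807 x 0.02716 = 0.007624 mol.
At the final (second) equivalence point, 2 mol OH^- react per mol H2C4H4O6, so n(H2C4H4O6) = 0.007624 / 2 = 0.003812 mol.
[H2C4H4O6] = 0.003812 / 0.02293 L = 0.166 M.

0.166 M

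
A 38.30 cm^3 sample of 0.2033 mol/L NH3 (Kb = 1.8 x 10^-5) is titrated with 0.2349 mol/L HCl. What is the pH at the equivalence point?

n(NH3) = 0.2033 x 0.03830 = 0.007786 mol; V(HCl) at equivalence = 0.007786/0.2349 = 0.03315 L.
At equivalence the base is fully converted to NH4+; total volume = 0.07145 L, so [NH4+] = 0.007786/0.07145 = 0.1090 M.
Ka(NH4+) = Kw/Kb = 1.0e-14 / 1.8 x 10^-5 = 5.56e-10.
[H^+] = sqrt(Ka x [NH4+]) = sqrt(5.56e-10 x 0.1090) = 7.78e-6 M.
pH = -log(7.78e-6) = 5.11.

5.11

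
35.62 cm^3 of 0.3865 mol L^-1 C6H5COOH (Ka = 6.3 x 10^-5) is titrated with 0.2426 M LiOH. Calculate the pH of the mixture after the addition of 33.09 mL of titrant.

4.35

Initial n(C6H5COOH) = 0.3865 x 0.03562 = 0.01377 mol.
n(LiOH) added = 0.2426 x 0.03309 = 0.008028 mol, converting that many moles of C6H5COOH to C6H5COO-.
Remaining n(C6H5COOH) = 0.005739 mol; n(C6H5COO-) = 0.008028 mol.
By Henderson-Hasselbalch, pH = pKa + log([A^-]/[HA]) = 4.20 + log(0.008028/0.005739) = 4.20 + (+0.15) = 4.35.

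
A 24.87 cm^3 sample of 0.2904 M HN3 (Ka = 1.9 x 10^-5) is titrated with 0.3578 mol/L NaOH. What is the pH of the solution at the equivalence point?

8.96

n(HN3) = 0.2904 x 0.02487 = 0.007222 mol; V(NaOH) at equivalence = 0.007222/0.3578 = 0.02019 L.
At equivalence all the acid is converted to N3-; total volume = 0.02487 + 0.02019 = 0.04506 L, so [N3-] = 0.007222/0.04506 = 0.1603 M.
Kb = Kw/Ka = 1.0e-14 / 1.9 x 10^-5 = 5.26e-10.
[OH^-] = sqrt(Kb x [N3-]) = sqrt(5.26e-10 x 0.1603) = 9.19e-6 M.
pOH = 5.04, so pH = 14.00 - 5.04 = 8.96.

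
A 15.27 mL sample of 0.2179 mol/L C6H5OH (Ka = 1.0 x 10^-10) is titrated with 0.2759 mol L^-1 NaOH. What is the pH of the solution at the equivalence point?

n(C6H5OH) = 0.2179 x 0.01527 = 0.003327 mol; V(NaOH) at equivalence = 0.003327/0.2759 = 0.01206 L.
At equivalence all the acid is converted to C6H5O-; total volume = 0.01527 + 0.01206 = 0.02733 L, so [C6H5O-] = 0.003327/0.02733 = 0.1217 M.
Kb = Kw/Ka = 1.0e-14 / 1.0 x 10^-10 = 0.000100.
[OH^-] = sqrt(Kb x [C6H5O-]) = sqrt(0.000100 x 0.1217) = 0.00349 M.
pOH = 2.46, so pH = 14.00 - 2.46 = 11.54.

11.54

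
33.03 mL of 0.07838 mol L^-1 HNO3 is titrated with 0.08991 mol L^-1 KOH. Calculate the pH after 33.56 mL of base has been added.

n(acid) = 0.07838 x 0.03303 = 0.002589 mol; n(KOH) added = 0.08991 x 0.03356 = 0.003017 mol.
Base is in excess by 0.003017 - 0.002589 = 0.0004285 mol in a total volume of 0.06659 L.
[OH^-] = 0.0004285/0.06659 = 0.006435 M, so pOH = 2.19 and pH = 14.00 - 2.19 = 11.81.

11.81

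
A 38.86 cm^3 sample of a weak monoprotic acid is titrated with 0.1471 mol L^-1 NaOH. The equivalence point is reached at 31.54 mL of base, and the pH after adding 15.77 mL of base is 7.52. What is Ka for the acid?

15.77 mL is half of the equivalence volume, so this is the half-equivalence point where [HA] = [A^-].
At half-equivalence pH = pKa, so pKa = 7.52.
Ka = 10^(-7.52) = 3.0 x 10^-8.

3.0 x 10^-8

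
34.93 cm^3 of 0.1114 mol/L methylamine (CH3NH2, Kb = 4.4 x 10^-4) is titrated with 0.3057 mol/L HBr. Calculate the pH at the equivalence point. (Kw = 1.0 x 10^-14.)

5.87

n(CH3NH2) = 0.1114 x 0.03493 = 0.003891 mol; V(HBr) at equivalence = 0.003891/0.3057 = 0.01273 L.
At equivalence the base is fully converted to CH3NH3+; total volume = 0.04766 L, so [CH3NH3+] = 0.003891/0.04766 = 0.08165 M.
Ka(CH3NH3+) = Kw/Kb = 1.0e-14 / 4.4 x 10^-4 = 2.27e-11.
[H^+] = sqrt(Ka x [CH3NH3+]) = sqrt(2.27e-11 x 0.08165) = 1.36e-6 M.
pH = -log(1.36e-6) = 5.87.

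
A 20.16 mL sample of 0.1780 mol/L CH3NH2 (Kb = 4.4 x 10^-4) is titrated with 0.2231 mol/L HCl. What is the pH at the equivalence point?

n(CH3NH2) = 0.1780 x 0.02016 = 0.003588 mol; V(HCl) at equivalence = 0.003588/0.2231 = 0.01608 L.
At equivalence the base is fully converted to CH3NH3+; total volume = 0.03624 L, so [CH3NH3+] = 0.003588/0.03624 = 0.09901 M.
Ka(CH3NH3+) = Kw/Kb = 1.0e-14 / 4.4 x 10^-4 = 2.27e-11.
[H^+] = sqrt(Ka x [CH3NH3+]) = sqrt(2.27e-11 x 0.09901) = 1.50e-6 M.
pH = -log(1.50e-6) = 5.82.

5.82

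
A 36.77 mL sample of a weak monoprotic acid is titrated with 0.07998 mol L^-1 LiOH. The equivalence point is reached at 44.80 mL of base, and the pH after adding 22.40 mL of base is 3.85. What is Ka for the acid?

22.40 mL is half of the equivalence volume, so this is the half-equivalence point where [HA] = [A^-].
At half-equivalence pH = pKa, so pKa = 3.85.
Ka = 10^(-3.85) = 1.4 x 10^-4.

1.4 x 10^-4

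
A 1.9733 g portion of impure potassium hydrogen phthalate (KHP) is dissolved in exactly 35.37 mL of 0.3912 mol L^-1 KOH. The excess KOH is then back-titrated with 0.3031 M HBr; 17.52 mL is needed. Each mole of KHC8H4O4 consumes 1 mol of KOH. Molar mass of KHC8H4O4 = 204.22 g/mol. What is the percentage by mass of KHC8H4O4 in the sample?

Total n(KOH) added = 0.3912 x 0.03537 = 0.01384 mol.
n(HBr) used = 0.3031 x 0.01752 = 0.005310 mol, which equals the excess n(KOH).
So n(KOH) consumed by the sample = 0.01384 - 0.005310 = 0.008526 mol.
n(KHC8H4O4) = 0.008526 / 1 = 0.008526 mol.
mass KHC8H4O4 = 0.008526 x 204.22 = 1.741 g, so %KHC8H4O4 = 1.741/1.9733 x 100 = 88.2%.

88.2%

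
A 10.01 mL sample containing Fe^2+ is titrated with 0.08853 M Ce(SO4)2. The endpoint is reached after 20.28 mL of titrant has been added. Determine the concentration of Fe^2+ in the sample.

n(Ce(SO4)2) = 0.08853 x 0.02028 = 0.001795 mol.
From the balanced equation, 1 mol Ce(SO4)2 reacts with 1 mol Fe^2+, so n(Fe^2+) = 0.001795 x 1/1 = 0.001795 mol.
[Fe^2+] = 0.001795 / 0.01001 L = 0.179 M.

0.179 M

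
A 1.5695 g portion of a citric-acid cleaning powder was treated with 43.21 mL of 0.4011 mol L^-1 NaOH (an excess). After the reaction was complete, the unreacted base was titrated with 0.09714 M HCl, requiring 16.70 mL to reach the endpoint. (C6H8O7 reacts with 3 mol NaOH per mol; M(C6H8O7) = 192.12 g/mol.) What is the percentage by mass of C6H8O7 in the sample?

Total n(NaOH) added = 0.4011 x 0.04321 = 0.01733 mol.
n(HCl) used = 0.09714 x 0.01670 = 0.001622 mol, which equals the excess n(NaOH).
So n(NaOH) consumed by the sample = 0.01733 - 0.001622 = 0.01571 mol.
n(C6H8O7) = 0.01571 / 3 = 0.005236 mol.
mass C6H8O7 = 0.005236 x 192.12 = 1.006 g, so %C6H8O7 = 1.006/1.5695 x 100 = 64.1%.

64.1%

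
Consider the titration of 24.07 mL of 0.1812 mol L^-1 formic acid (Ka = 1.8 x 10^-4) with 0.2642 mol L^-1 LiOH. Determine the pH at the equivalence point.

8.39

n(HCOOH) = 0.1812 x 0.02407 = 0.004361 mol; V(LiOH) at equivalence = 0.004361/0.2642 = 0.01651 L.
At equivalence all the acid is converted to HCOO-; total volume = 0.02407 + 0.01651 = 0.04058 L, so [HCOO-] = 0.004361/0.04058 = 0.1075 M.
Kb = Kw/Ka = 1.0e-14 / 1.8 x 10^-4 = 5.56e-11.
[OH^-] = sqrt(Kb x [HCOO-]) = sqrt(5.56e-11 x 0.1075) = 2.44e-6 M.
pOH = 5.61, so pH = 14.00 - 5.61 = 8.39.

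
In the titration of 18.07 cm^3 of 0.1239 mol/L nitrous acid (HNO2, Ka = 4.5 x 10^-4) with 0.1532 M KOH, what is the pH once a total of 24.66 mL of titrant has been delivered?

12.56

n(acid) = 0.1239 x 0.01807 = 0.002239 mol; n(KOH) added = 0.1532 x 0.02466 = 0.003778 mol.
Base is in excess by 0.003778 - 0.002239 = 0.001539 mol in a total volume of 0.04273 L.
[OH^-] = 0.001539/0.04273 = 0.03602 M, so pOH = 1.44 and pH = 14.00 - 1.44 = 12.56.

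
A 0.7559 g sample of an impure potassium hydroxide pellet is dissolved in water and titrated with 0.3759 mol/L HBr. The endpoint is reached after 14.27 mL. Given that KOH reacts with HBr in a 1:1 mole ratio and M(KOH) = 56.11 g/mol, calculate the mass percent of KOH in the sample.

n(HBr) = 0.3759 x 0.01427 = 0.005364 mol.
n(KOH) = 0.005364 / 1 = 0.005364 mol.
mass of KOH = 0.005364 x 56.11 = 0.3010 g.
% purity = 0.3010 / 0.7559 x 100 = 39.8%.

39.8%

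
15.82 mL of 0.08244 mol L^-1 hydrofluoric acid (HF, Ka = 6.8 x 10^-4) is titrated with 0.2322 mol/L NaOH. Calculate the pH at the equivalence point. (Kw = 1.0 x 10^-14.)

n(HF) = 0.08244 x 0.01582 = 0.001304 mol; V(NaOH) at equivalence = 0.001304/0.2322 = 0.005617 L.
At equivalence all the acid is converted to F-; total volume = 0.01582 + 0.005617 = 0.02144 L, so [F-] = 0.001304/0.02144 = 0.06084 M.
Kb = Kw/Ka = 1.0e-14 / 6.8 x 10^-4 = 1.47e-11.
[OH^-] = sqrt(Kb x [F-]) = sqrt(1.47e-11 x 0.06084) = 9.46e-7 M.
pOH = 6.02, so pH = 14.00 - 6.02 = 7.98.

7.98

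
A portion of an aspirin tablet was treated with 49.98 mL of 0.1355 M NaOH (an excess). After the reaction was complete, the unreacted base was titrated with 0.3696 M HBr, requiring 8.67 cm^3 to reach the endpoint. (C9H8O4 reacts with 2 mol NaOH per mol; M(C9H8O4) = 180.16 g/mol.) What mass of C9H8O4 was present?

Total n(NaOH) added = 0.1355 x 0.04998 = 0.006772 mol.
n(HBr) used = 0.3696 x 0.008670 = 0.003204 mol, which equals the excess n(NaOH).
So n(NaOH) consumed by the sample = 0.006772 - 0.003204 = 0.003568 mol.
n(C9H8O4) = 0.003568 / 2 = 0.001784 mol.
mass = 0.001784 mol x 180.16 g/mol = 0.321 g.

0.321 g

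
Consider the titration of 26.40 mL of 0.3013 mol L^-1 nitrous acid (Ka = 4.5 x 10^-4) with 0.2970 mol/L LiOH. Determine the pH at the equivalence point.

8.26

n(HNO2) = 0.3013 x 0.02640 = 0.007954 mol; V(LiOH) at equivalence = 0.007954/0.2970 = 0.02678 L.
At equivalence all the acid is converted to NO2-; total volume = 0.02640 + 0.02678 = 0.05318 L, so [NO2-] = 0.007954/0.05318 = 0.1496 M.
Kb = Kw/Ka = 1.0e-14 / 4.5 x 10^-4 = 2.22e-11.
[OH^-] = sqrt(Kb x [NO2-]) = sqrt(2.22e-11 x 0.1496) = 1.82e-6 M.
pOH = 5.74, so pH = 14.00 - 5.74 = 8.26.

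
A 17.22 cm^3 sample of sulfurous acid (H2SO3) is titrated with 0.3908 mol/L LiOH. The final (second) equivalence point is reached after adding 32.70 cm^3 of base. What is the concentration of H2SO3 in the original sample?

n(LiOH) = 0.3908 x 0.03270 = 0.01278 mol.
At the final (second) equivalence point, 2 mol OH^- react per mol H2SO3, so n(H2SO3) = 0.01278 / 2 = 0.006390 mol.
[H2SO3] = 0.006390 / 0.01722 L = 0.371 M.

0.371 M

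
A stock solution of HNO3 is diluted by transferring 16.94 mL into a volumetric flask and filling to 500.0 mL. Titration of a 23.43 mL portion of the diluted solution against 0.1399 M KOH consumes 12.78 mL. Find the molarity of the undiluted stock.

2.25 M

n(KOH) = 0.1399 x 0.01278 = 0.001788 mol.
n(HNO3) in the aliquot = 0.001788 mol.
[diluted HNO3] = 0.001788 / 0.02343 = 0.07631 M.
Dilution factor = 500.0/16.94 = 29.52, so [stock] = 0.07631 x 29.52 = 2.25 M.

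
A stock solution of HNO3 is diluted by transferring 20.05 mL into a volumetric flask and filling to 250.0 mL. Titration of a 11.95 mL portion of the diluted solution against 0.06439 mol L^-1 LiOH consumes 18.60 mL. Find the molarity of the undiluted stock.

n(LiOH) = 0.06439 x 0.01860 = 0.001198 mol.
n(HNO3) in the aliquot = 0.001198 mol.
[diluted HNO3] = 0.001198 / 0.01195 = 0.1002 M.
Dilution factor = 250.0/20.05 = 12.47, so [stock] = 0.1002 x 12.47 = 1.25 M.

1.25 M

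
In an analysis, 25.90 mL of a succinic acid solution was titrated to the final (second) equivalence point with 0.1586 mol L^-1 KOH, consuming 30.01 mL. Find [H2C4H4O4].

n(KOH) = 0.1586 x 0.03001 = 0.004760 mol.
At the final (second) equivalence point, 2 mol OH^- react per mol H2C4H4O4, so n(H2C4H4O4) = 0.004760 / 2 = 0.002380 mol.
[H2C4H4O4] = 0.002380 / 0.02590 L = 0.0919 M.

0.0919 M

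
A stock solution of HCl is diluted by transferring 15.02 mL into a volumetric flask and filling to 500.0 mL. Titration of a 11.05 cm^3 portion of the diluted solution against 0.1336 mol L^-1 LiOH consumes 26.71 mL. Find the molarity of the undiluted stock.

n(LiOH) = 0.1336 x 0.02671 = 0.003568 mol.
n(HCl) in the aliquot = 0.003568 mol.
[diluted HCl] = 0.003568 / 0.01105 = 0.3229 M.
Dilution factor = 500.0/15.02 = 33.29, so [stock] = 0.3229 x 33.29 = 10.8 M.

10.8 M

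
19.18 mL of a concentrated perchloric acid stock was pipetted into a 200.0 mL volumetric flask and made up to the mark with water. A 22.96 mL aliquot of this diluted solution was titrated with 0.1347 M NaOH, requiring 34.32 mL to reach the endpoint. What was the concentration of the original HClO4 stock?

2.10 M

n(NaOH) = 0.1347 x 0.03432 = 0.004623 mol.
n(HClO4) in the aliquot = 0.004623 mol.
[diluted HClO4] = 0.004623 / 0.02296 = 0.2013 M.
Dilution factor = 200.0/19.18 = 10.43, so [stock] = 0.2013 x 10.43 = 2.10 M.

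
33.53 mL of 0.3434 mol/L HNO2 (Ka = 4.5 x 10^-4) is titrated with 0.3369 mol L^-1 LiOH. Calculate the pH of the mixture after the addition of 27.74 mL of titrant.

Initial n(HNO2) = 0.3434 x 0.03353 = 0.01151 mol.
n(LiOH) added = 0.3369 x 0.02774 = 0.009346 mol, converting that many moles of HNO2 to NO2-.
Remaining n(HNO2) = 0.002169 mol; n(NO2-) = 0.009346 mol.
By Henderson-Hasselbalch, pH = pKa + log([A^-]/[HA]) = 3.35 + log(0.009346/0.002169) = 3.35 + (+0.63) = 3.98.

3.98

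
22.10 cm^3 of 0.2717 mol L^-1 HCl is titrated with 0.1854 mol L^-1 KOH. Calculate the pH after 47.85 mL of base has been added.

n(acid) = 0.2717 x 0.02210 = 0.006005 mol; n(KOH) added = 0.1854 x 0.04785 = 0.008871 mol.
Base is in excess by 0.008871 - 0.006005 = 0.002867 mol in a total volume of 0.06995 L.
[OH^-] = 0.002867/0.06995 = 0.04098 M, so pOH = 1.39 and pH = 14.00 - 1.39 = 12.61.

12.61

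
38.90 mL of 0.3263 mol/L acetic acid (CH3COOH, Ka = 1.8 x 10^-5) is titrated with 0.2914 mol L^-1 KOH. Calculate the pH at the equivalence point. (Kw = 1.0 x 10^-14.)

8.97

n(CH3COOH) = 0.3263 x 0.03890 = 0.01269 mol; V(KOH) at equivalence = 0.01269/0.2914 = 0.04356 L.
At equivalence all the acid is converted to CH3COO-; total volume = 0.03890 + 0.04356 = 0.08246 L, so [CH3COO-] = 0.01269/0.08246 = 0.1539 M.
Kb = Kw/Ka = 1.0e-14 / 1.8 x 10^-5 = 5.56e-10.
[OH^-] = sqrt(Kb x [CH3COO-]) = sqrt(5.56e-10 x 0.1539) = 9.25e-6 M.
pOH = 5.03, so pH = 14.00 - 5.03 = 8.97.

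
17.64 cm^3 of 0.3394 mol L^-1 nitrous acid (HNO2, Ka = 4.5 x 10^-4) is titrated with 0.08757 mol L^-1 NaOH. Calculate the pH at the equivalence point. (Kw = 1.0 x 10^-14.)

8.09

n(HNO2) = 0.3394 x 0.01764 = 0.005987 mol; V(NaOH) at equivalence = 0.005987/0.08757 = 0.06837 L.
At equivalence all the acid is converted to NO2-; total volume = 0.01764 + 0.06837 = 0.08601 L, so [NO2-] = 0.005987/0.08601 = 0.06961 M.
Kb = Kw/Ka = 1.0e-14 / 4.5 x 10^-4 = 2.22e-11.
[OH^-] = sqrt(Kb x [NO2-]) = sqrt(2.22e-11 x 0.06961) = 1.24e-6 M.
pOH = 5.91, so pH = 14.00 - 5.91 = 8.09.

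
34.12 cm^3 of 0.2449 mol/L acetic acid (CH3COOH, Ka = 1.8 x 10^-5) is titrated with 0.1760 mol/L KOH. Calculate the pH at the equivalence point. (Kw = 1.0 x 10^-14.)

8.88

n(CH3COOH) = 0.2449 x 0.03412 = 0.008356 mol; V(KOH) at equivalence = 0.008356/0.1760 = 0.04748 L.
At equivalence all the acid is converted to CH3COO-; total volume = 0.03412 + 0.04748 = 0.08160 L, so [CH3COO-] = 0.008356/0.08160 = 0.1024 M.
Kb = Kw/Ka = 1.0e-14 / 1.8 x 10^-5 = 5.56e-10.
[OH^-] = sqrt(Kb x [CH3COO-]) = sqrt(5.56e-10 x 0.1024) = 7.54e-6 M.
pOH = 5.12, so pH = 14.00 - 5.12 = 8.88.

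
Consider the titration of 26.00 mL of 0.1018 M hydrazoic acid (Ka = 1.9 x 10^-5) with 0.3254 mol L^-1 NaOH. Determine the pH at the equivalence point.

n(HN3) = 0.1018 x 0.02600 = 0.002647 mol; V(NaOH) at equivalence = 0.002647/0.3254 = 0.008134 L.
At equivalence all the acid is converted to N3-; total volume = 0.02600 + 0.008134 = 0.03413 L, so [N3-] = 0.002647/0.03413 = 0.07754 M.
Kb = Kw/Ka = 1.0e-14 / 1.9 x 10^-5 = 5.26e-10.
[OH^-] = sqrt(Kb x [N3-]) = sqrt(5.26e-10 x 0.07754) = 6.39e-6 M.
pOH = 5.19, so pH = 14.00 - 5.19 = 8.81.

8.81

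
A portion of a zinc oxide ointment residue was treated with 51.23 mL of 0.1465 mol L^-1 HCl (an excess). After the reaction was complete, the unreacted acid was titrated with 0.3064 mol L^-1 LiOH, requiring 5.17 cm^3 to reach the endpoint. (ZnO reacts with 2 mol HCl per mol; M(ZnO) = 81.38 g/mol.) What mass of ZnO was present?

0.241 g

Total n(HCl) added = 0.1465 x 0.05123 = 0.007505 mol.
n(LiOH) used = 0.3064 x 0.005170 = 0.001584 mol, which equals the excess n(HCl).
So n(HCl) consumed by the sample = 0.007505 - 0.001584 = 0.005921 mol.
n(ZnO) = 0.005921 / 2 = 0.002961 mol.
mass = 0.002961 mol x 81.38 g/mol = 0.241 g.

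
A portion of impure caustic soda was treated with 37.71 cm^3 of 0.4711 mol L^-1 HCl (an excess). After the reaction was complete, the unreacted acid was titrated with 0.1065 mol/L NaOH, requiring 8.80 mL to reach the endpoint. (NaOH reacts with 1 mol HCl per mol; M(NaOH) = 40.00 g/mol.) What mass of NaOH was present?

Total n(HCl) added = 0.4711 x 0.03771 = 0.01777 mol.
n(NaOH) used = 0.1065 x 0.008800 = 0.0009372 mol, which equals the excess n(HCl).
So n(HCl) consumed by the sample = 0.01777 - 0.0009372 = 0.01683 mol.
n(NaOH) = 0.01683 / 1 = 0.01683 mol.
mass = 0.01683 mol x 40.00 g/mol = 0.673 g.

0.673 g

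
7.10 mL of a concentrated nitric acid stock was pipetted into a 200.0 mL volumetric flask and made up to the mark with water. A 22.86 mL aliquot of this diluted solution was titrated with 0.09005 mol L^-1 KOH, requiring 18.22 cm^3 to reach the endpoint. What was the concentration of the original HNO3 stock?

n(KOH) = 0.09005 x 0.01822 = 0.001641 mol.
n(HNO3) in the aliquot = 0.001641 mol.
[diluted HNO3] = 0.001641 / 0.02286 = 0.07177 M.
Dilution factor = 200.0/7.100 = 28.17, so [stock] = 0.07177 x 28.17 = 2.02 M.

2.02 M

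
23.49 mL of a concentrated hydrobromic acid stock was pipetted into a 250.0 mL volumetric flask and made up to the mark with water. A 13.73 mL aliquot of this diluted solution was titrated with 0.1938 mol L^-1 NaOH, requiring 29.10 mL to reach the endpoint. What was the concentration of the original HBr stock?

n(NaOH) = 0.1938 x 0.02910 = 0.005640 mol.
n(HBr) in the aliquot = 0.005640 mol.
[diluted HBr] = 0.005640 / 0.01373 = 0.4107 M.
Dilution factor = 250.0/23.49 = 10.64, so [stock] = 0.4107 x 10.64 = 4.37 M.

4.37 M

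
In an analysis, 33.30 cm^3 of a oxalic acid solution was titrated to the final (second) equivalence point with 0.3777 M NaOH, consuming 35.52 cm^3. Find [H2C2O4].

0.201 M

n(NaOH) = 0.3777 x 0.03552 = 0.01342 mol.
At the final (second) equivalence point, 2 mol OH^- react per mol H2C2O4, so n(H2C2O4) = 0.01342 / 2 = 0.006708 mol.
[H2C2O4] = 0.006708 / 0.03330 L = 0.201 M.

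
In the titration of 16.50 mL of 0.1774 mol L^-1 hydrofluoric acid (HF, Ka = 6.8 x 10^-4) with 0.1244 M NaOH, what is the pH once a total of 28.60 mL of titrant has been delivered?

12.15

n(acid) = 0.1774 x 0.01650 = 0.002927 mol; n(NaOH) added = 0.1244 x 0.02860 = 0.003558 mol.
Base is in excess by 0.003558 - 0.002927 = 0.0006307 mol in a total volume of 0.04510 L.
[OH^-] = 0.0006307/0.04510 = 0.01399 M, so pOH = 1.85 and pH = 14.00 - 1.85 = 12.15.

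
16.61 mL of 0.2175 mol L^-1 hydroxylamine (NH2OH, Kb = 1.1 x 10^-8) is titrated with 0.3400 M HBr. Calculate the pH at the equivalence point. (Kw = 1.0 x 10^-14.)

n(NH2OH) = 0.2175 x 0.01661 = 0.003613 mol; V(HBr) at equivalence = 0.003613/0.3400 = 0.01063 L.
At equivalence the base is fully converted to NH3OH+; total volume = 0.02724 L, so [NH3OH+] = 0.003613/0.02724 = 0.1326 M.
Ka(NH3OH+) = Kw/Kb = 1.0e-14 / 1.1 x 10^-8 = 9.09e-7.
[H^+] = sqrt(Ka x [NH3OH+]) = sqrt(9.09e-7 x 0.1326) = 0.000347 M.
pH = -log(0.000347) = 3.46.

3.46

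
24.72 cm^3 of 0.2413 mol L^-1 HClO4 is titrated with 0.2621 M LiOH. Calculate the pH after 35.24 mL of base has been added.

12.74

n(acid) = 0.2413 x 0.02472 = 0.005965 mol; n(LiOH) added = 0.2621 x 0.03524 = 0.009236 mol.
Base is in excess by 0.009236 - 0.005965 = 0.003271 mol in a total volume of 0.05996 L.
[OH^-] = 0.003271/0.05996 = 0.05456 M, so pOH = 1.26 and pH = 14.00 - 1.26 = 12.74.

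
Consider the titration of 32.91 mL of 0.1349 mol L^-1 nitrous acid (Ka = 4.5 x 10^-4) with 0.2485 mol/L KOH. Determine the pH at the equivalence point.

8.14

n(HNO2) = 0.1349 x 0.03291 = 0.004440 mol; V(KOH) at equivalence = 0.004440/0.2485 = 0.01787 L.
At equivalence all the acid is converted to NO2-; total volume = 0.03291 + 0.01787 = 0.05078 L, so [NO2-] = 0.004440/0.05078 = 0.08744 M.
Kb = Kw/Ka = 1.0e-14 / 4.5 x 10^-4 = 2.22e-11.
[OH^-] = sqrt(Kb x [NO2-]) = sqrt(2.22e-11 x 0.08744) = 1.39e-6 M.
pOH = 5.86, so pH = 14.00 - 5.86 = 8.14.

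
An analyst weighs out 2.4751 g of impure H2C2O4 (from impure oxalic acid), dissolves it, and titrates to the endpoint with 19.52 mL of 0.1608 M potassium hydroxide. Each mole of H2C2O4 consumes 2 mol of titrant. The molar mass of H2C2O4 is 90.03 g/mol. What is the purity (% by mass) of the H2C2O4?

n(KOH) = 0.1608 x 0.01952 = 0.003139 mol.
n(H2C2O4) = 0.003139 / 2 = 0.001569 mol.
mass of H2C2O4 = 0.001569 x 90.03 = 0.1413 g.
% purity = 0.1413 / 2.4751 x 100 = 5.71%.

5.71%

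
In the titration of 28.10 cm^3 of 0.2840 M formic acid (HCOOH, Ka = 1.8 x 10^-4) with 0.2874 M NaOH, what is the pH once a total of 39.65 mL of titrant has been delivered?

12.70

n(acid) = 0.2840 x 0.02810 = 0.007980 mol; n(NaOH) added = 0.2874 x 0.03965 = 0.01140 mol.
Base is in excess by 0.01140 - 0.007980 = 0.003415 mol in a total volume of 0.06775 L.
[OH^-] = 0.003415/0.06775 = 0.05041 M, so pOH = 1.30 and pH = 14.00 - 1.30 = 12.70.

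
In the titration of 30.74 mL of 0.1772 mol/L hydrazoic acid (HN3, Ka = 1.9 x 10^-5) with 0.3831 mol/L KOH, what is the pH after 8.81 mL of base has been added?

4.93

Initial n(HN3) = 0.1772 x 0.03074 = 0.005447 mol.
n(KOH) added = 0.3831 x 0.008810 = 0.003375 mol, converting that many moles of HN3 to N3-.
Remaining n(HN3) = 0.002072 mol; n(N3-) = 0.003375 mol.
By Henderson-Hasselbalch, pH = pKa + log([A^-]/[HA]) = 4.72 + log(0.003375/0.002072) = 4.72 + (+0.21) = 4.93.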